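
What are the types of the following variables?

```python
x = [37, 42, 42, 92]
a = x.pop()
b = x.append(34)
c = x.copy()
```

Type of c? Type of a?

copy() returns list; pop() returns element

list, int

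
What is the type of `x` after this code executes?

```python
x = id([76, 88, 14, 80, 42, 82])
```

id() returns int

int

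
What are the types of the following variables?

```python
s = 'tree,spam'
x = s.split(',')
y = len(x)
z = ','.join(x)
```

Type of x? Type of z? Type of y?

str.split() returns list; str.join() returns str; len() returns int

list, str, int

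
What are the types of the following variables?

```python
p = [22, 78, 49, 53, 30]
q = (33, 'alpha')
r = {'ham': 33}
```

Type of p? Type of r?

p is assigned a list literal (square brackets); r is assigned a dict literal ({key: value})

list, dict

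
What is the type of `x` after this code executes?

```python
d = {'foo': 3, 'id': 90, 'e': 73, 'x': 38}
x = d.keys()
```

.keys() returns dict_keys view

dict_keys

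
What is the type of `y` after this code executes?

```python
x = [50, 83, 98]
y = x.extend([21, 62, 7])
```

list.extend() returns None

NoneType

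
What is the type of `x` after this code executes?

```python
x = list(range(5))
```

list(range()) returns list

list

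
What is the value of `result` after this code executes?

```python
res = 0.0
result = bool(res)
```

res = 0.0; result = False

False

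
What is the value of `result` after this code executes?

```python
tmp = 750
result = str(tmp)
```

tmp = 750; result = '750'

'750'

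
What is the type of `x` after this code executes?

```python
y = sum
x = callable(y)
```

callable() returns bool

bool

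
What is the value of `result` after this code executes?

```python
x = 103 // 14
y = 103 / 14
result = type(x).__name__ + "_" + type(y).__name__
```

x is int; y is float; result = 'int_float'

'int_float'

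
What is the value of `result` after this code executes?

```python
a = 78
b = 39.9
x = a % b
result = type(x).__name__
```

a is int; b is float; x is float; result = 'float'

'float'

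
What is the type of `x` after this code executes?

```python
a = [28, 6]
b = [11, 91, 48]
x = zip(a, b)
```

zip() returns a zip object

zip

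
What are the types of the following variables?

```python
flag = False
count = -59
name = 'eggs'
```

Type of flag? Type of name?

flag is assigned the constant False, which has type bool; name is assigned a quoted string literal, so it is a str

bool, str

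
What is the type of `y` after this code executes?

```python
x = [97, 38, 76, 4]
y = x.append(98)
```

list.append() returns None (mutates in place)

NoneType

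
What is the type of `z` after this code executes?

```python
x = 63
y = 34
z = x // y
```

int // int = int

int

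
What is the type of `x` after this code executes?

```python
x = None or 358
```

'or' with None returns the other truthy value

int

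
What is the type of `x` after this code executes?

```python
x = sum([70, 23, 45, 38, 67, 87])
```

sum() of ints returns int

int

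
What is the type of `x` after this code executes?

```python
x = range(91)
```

range() returns a range object

range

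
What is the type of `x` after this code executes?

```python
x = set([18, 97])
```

set() constructor returns set

set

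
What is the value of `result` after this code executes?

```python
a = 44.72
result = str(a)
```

a = 44.72; result = '44.72'

'44.72'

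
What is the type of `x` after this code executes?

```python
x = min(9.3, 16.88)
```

min() of floats returns float

float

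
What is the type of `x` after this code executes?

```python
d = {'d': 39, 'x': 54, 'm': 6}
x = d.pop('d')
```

dict.pop() returns the value

int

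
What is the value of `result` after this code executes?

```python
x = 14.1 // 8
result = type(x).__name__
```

x is float; result = 'float'

'float'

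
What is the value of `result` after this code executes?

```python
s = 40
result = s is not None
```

s = 40; result = True

True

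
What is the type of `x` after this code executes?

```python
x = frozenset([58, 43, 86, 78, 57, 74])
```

frozenset() returns frozenset

frozenset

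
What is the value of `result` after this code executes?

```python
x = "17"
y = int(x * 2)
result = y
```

x = '17'; y = 1717; result = 1717

1717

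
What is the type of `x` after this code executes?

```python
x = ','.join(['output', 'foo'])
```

str.join() returns str

str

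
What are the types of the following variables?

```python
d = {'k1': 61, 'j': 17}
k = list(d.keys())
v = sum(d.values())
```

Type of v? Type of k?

sum of ints is int; list() converts to list

int, list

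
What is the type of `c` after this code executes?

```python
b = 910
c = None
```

None has type NoneType

NoneType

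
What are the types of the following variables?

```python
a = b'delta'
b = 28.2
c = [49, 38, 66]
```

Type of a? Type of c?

a is assigned a bytes literal (b'...' prefix); c is assigned a list literal (square brackets)

bytes, list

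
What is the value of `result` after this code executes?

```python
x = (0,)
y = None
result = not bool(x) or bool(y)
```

x = (0,); y = None; result = False

False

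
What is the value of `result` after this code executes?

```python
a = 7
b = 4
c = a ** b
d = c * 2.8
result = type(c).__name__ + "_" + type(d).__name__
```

a is int; b is int; c is int; d is float; result = 'int_float'

'int_float'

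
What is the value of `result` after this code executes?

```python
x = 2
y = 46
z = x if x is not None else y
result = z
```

x = 2; y = 46; z = 2; result = 2

2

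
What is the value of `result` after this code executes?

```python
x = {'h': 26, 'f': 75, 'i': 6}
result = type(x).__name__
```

x is dict; result = 'dict'

'dict'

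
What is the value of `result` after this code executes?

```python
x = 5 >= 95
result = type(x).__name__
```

x is bool; result = 'bool'

'bool'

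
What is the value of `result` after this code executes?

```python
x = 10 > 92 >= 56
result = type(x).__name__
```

x is bool; result = 'bool'

'bool'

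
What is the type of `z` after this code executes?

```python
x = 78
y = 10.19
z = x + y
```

int + float = float

float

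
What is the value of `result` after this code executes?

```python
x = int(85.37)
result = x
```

x = 85; result = 85

85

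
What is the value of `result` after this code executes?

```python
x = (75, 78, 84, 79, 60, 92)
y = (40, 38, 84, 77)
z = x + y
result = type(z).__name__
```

x is tuple; y is tuple; z is tuple; result = 'tuple'

'tuple'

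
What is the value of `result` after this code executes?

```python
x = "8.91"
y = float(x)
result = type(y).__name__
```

x is str; y is float; result = 'float'

'float'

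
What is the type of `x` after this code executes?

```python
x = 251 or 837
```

'or' returns first truthy value (int)

int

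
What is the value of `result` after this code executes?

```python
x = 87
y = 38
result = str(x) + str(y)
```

x = 87; y = 38; result = '8738'

'8738'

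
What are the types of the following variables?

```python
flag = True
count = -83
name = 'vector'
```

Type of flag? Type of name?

flag is assigned the constant True, which has type bool; name is assigned a quoted string literal, so it is a str

bool, str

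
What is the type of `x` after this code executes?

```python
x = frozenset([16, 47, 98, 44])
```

frozenset() returns frozenset

frozenset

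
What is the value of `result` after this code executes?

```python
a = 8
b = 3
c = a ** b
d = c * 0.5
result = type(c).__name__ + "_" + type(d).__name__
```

a is int; b is int; c is int; d is float; result = 'int_float'

'int_float'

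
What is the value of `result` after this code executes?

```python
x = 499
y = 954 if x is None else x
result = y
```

x = 499; y = 499; result = 499

499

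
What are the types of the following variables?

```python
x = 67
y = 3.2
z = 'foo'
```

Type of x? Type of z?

x is assigned a bare integer (no decimal point), so it is an int; z is assigned a quoted string literal, so it is a str

int, str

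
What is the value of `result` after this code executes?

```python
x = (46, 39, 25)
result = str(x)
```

x = (46, 39, 25); result = '(46, 39, 25)'

'(46, 39, 25)'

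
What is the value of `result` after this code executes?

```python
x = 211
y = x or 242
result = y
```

x = 211; y = 211; result = 211

211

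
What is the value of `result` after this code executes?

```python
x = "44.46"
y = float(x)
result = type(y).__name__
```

x is str; y is float; result = 'float'

'float'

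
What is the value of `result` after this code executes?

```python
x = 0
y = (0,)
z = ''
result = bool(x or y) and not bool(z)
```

x = 0; y = (0,); z = ''; result = True

True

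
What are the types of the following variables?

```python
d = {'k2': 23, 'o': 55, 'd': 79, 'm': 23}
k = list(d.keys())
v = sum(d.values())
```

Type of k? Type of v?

list() converts to list; sum of ints is int

list, int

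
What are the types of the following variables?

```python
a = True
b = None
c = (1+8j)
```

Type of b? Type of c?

b is assigned None, whose type is NoneType; c is assigned (1+8j), an int plus an imaginary literal (j suffix), which evaluates to complex

NoneType, complex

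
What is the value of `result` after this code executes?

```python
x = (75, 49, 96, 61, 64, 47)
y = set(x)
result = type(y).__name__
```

x is tuple; y is set; result = 'set'

'set'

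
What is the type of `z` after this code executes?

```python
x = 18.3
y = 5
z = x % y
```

float % int = float

float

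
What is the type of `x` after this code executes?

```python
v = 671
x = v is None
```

'is' comparison returns bool

bool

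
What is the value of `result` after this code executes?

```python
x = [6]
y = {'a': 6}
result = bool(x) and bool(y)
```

x = [6]; y = {'a': 6}; result = True

True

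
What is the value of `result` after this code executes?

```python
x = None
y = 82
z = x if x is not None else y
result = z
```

x = None; y = 82; z = 82; result = 82

82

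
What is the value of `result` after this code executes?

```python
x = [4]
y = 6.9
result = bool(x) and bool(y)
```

x = [4]; y = 6.9; result = True

True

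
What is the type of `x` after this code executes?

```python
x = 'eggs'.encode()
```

str.encode() returns bytes

bytes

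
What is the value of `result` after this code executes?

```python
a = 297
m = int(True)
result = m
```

a = 297; m = 1; result = 1

1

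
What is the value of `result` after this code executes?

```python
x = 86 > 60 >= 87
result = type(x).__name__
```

x is bool; result = 'bool'

'bool'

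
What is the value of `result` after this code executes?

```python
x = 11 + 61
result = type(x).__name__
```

x is int; result = 'int'

'int'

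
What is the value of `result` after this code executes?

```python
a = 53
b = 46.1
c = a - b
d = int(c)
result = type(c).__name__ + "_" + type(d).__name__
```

a is int; b is float; c is float; d is int; result = 'float_int'

'float_int'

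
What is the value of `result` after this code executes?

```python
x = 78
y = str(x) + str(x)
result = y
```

x = 78; y = '7878'; result = '7878'

'7878'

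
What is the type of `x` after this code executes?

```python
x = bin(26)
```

bin() returns str representation

str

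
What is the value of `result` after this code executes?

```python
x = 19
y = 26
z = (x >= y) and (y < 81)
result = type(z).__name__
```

x is int; y is int; z is bool; result = 'bool'

'bool'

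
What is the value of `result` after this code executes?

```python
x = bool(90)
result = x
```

x = True; result = True

True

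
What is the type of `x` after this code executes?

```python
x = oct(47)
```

oct() returns str representation

str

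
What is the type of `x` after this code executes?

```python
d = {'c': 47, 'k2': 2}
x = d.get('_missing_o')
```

dict.get() returns None when key not found

NoneType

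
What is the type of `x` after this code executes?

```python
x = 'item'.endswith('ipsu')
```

str.endswith() returns bool

bool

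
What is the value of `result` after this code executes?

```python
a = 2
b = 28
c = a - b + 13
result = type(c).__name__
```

a is int; b is int; c is int; result = 'int'

'int'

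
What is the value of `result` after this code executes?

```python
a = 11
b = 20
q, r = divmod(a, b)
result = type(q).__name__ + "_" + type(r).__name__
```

a is int; b is int; q is int; r is int; result = 'int_int'

'int_int'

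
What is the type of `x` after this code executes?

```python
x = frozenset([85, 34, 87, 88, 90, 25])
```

frozenset() returns frozenset

frozenset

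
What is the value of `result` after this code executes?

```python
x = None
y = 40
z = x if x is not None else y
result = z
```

x = None; y = 40; z = 40; result = 40

40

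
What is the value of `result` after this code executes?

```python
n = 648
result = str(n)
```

n = 648; result = '648'

'648'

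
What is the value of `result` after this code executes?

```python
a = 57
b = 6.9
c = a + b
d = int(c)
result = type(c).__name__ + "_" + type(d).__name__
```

a is int; b is float; c is float; d is int; result = 'float_int'

'float_int'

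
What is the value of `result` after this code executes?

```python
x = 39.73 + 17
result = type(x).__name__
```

x is float; result = 'float'

'float'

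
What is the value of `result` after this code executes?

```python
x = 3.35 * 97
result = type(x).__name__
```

x is float; result = 'float'

'float'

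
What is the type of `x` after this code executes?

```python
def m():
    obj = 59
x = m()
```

Function without return returns None

NoneType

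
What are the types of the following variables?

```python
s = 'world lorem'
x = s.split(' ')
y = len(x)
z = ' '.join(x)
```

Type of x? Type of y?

str.split() returns list; len() returns int

list, int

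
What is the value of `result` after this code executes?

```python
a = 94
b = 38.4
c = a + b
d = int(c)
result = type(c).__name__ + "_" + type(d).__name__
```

a is int; b is float; c is float; d is int; result = 'float_int'

'float_int'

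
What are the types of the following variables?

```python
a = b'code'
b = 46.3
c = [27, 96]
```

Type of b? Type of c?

b is assigned a number with a decimal point, so it is a float; c is assigned a list literal (square brackets)

float, list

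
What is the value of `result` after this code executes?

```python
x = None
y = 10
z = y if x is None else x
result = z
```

x = None; y = 10; z = 10; result = 10

10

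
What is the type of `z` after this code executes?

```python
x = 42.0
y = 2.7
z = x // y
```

float // float = float

float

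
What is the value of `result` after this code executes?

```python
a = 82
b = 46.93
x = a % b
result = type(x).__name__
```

a is int; b is float; x is float; result = 'float'

'float'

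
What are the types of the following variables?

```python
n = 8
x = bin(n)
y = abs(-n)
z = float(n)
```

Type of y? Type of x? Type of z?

abs() of int returns int; bin() returns str; float() returns float

int, str, float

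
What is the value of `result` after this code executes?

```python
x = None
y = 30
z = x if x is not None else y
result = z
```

x = None; y = 30; z = 30; result = 30

30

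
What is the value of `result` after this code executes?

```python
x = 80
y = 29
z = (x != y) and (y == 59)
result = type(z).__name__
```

x is int; y is int; z is bool; result = 'bool'

'bool'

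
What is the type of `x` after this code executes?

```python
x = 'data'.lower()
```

str.lower() returns str

str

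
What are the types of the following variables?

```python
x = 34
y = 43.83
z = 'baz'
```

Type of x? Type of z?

x is assigned a bare integer (no decimal point), so it is an int; z is assigned a quoted string literal, so it is a str

int, str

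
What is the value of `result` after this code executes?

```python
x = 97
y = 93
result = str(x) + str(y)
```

x = 97; y = 93; result = '9793'

'9793'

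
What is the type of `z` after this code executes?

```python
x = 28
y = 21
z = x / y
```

int / int = float

float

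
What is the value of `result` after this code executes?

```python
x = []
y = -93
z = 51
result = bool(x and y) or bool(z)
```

x = []; y = -93; z = 51; result = True

True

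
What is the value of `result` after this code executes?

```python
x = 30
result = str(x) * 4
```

x = 30; result = '30303030'

'30303030'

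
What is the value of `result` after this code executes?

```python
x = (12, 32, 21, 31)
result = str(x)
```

x = (12, 32, 21, 31); result = '(12, 32, 21, 31)'

'(12, 32, 21, 31)'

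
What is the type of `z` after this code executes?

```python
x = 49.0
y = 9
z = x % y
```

float % int = float

float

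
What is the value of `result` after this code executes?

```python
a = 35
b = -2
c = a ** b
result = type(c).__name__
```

a is int; b is int; c is float; result = 'float'

'float'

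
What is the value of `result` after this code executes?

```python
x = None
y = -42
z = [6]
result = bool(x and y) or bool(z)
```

x = None; y = -42; z = [6]; result = True

True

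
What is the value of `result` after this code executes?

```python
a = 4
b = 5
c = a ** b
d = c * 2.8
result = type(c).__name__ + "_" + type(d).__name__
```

a is int; b is int; c is int; d is float; result = 'int_float'

'int_float'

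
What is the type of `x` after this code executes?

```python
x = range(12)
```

range() returns a range object

range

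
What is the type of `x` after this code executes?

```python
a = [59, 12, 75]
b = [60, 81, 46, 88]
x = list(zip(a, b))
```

list(zip()) returns a list of tuples

list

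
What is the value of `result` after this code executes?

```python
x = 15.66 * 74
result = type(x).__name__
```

x is float; result = 'float'

'float'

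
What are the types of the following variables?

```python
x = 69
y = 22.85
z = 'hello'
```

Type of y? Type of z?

y is assigned a number with a decimal point, so it is a float; z is assigned a quoted string literal, so it is a str

float, str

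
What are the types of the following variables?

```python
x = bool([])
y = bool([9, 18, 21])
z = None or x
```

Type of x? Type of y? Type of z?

bool() returns bool; bool() returns bool; None or bool returns the bool

bool, bool, bool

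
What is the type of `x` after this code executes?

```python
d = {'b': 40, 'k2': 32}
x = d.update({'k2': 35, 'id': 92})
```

dict.update() returns None

NoneType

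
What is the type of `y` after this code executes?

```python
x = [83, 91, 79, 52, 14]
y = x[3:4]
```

Slicing a list returns a list

list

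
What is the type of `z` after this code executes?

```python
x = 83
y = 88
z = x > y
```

Comparison returns bool

bool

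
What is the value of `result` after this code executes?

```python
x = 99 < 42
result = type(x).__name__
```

x is bool; result = 'bool'

'bool'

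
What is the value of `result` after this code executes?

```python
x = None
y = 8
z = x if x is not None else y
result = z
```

x = None; y = 8; z = 8; result = 8

8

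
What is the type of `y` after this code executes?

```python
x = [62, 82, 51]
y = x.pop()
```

list.pop() returns the popped element

int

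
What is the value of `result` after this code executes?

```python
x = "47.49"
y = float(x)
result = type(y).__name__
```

x is str; y is float; result = 'float'

'float'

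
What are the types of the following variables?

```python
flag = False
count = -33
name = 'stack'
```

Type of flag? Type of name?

flag is assigned the constant False, which has type bool; name is assigned a quoted string literal, so it is a str

bool, str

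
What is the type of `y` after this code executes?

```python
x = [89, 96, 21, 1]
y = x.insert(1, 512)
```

list.insert() returns None

NoneType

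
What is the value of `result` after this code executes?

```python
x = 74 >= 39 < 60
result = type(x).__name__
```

x is bool; result = 'bool'

'bool'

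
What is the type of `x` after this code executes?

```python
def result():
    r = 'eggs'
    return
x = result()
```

Bare return returns None

NoneType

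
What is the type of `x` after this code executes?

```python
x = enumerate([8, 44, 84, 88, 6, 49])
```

enumerate() returns an enumerate object

enumerate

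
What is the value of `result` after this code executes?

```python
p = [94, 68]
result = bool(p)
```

p = [94, 68]; result = True

True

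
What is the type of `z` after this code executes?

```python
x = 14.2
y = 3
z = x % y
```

float % int = float

float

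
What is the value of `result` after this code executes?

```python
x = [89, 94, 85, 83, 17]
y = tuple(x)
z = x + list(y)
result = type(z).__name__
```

x is list; y is tuple; z is list; result = 'list'

'list'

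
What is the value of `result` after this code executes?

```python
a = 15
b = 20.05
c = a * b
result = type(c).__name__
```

a is int; b is float; c is float; result = 'float'

'float'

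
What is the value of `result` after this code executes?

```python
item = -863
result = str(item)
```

item = -863; result = '-863'

'-863'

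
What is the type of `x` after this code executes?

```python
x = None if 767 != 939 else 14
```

767 != 939 is True, so the if branch is taken

NoneType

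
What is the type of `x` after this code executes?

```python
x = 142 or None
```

'or' returns first truthy value

int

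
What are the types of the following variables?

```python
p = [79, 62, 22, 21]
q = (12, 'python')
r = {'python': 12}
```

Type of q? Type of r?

q is assigned a tuple (parenthesized, comma-separated values); r is assigned a dict literal ({key: value})

tuple, dict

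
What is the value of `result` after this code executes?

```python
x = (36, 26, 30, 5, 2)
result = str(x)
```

x = (36, 26, 30, 5, 2); result = '(36, 26, 30, 5, 2)'

'(36, 26, 30, 5, 2)'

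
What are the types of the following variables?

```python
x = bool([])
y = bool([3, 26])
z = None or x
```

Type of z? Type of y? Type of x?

None or bool returns the bool; bool() returns bool; bool() returns bool

bool, bool, bool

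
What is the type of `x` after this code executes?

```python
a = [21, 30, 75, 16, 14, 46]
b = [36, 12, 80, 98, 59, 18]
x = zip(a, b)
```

zip() returns a zip object

zip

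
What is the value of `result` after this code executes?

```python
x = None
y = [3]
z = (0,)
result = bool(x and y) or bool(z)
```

x = None; y = [3]; z = (0,); result = True

True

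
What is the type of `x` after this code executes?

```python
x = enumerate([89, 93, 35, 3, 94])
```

enumerate() returns an enumerate object

enumerate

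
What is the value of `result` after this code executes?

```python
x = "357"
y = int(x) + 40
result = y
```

x = '357'; y = 397; result = 397

397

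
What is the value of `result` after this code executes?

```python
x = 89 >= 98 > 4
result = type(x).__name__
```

x is bool; result = 'bool'

'bool'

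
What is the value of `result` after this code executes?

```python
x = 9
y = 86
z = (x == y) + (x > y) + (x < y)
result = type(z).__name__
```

x is int; y is int; z is int; result = 'int'

'int'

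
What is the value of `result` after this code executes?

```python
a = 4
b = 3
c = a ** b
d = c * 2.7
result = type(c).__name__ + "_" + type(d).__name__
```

a is int; b is int; c is int; d is float; result = 'int_float'

'int_float'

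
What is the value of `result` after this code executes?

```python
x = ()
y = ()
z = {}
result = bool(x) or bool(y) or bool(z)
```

x = (); y = (); z = {}; result = False

False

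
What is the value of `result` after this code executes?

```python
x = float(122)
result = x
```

x = 122.0; result = 122.0

122.0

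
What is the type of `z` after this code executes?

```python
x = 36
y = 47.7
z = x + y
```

int + float = float

float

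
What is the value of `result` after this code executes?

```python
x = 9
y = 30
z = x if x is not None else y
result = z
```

x = 9; y = 30; z = 9; result = 9

9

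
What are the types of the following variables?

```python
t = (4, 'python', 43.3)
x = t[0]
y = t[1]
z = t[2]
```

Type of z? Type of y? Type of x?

tuple[2] is float; tuple[1] is str; tuple[0] is int

float, str, int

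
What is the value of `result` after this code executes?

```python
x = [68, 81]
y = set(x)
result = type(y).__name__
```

x is list; y is set; result = 'set'

'set'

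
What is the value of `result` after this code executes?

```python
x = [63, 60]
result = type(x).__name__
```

x is list; result = 'list'

'list'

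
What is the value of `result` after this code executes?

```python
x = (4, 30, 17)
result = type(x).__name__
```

x is tuple; result = 'tuple'

'tuple'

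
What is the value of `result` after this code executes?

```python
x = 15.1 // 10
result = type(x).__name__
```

x is float; result = 'float'

'float'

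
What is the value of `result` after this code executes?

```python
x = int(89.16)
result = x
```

x = 89; result = 89

89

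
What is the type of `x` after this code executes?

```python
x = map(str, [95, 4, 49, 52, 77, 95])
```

map() returns a map object

map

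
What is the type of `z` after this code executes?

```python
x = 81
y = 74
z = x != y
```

Comparison returns bool

bool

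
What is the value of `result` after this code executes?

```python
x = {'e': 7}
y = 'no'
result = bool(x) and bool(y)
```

x = {'e': 7}; y = 'no'; result = True

True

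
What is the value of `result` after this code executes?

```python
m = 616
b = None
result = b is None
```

m = 616; b = None; result = True

True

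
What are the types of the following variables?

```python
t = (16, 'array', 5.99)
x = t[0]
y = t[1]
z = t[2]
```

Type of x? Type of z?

tuple[0] is int; tuple[2] is float

int, float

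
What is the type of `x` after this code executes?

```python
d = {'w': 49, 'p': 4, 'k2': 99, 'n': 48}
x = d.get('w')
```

dict.get() returns value type when found

int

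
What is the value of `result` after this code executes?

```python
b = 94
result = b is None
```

b = 94; result = False

False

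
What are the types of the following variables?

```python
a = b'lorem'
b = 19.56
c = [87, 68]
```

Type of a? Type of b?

a is assigned a bytes literal (b'...' prefix); b is assigned a number with a decimal point, so it is a float

bytes, float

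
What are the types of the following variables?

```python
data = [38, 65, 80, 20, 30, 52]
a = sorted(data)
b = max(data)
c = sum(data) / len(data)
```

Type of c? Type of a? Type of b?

int / int = float; sorted() returns list; max of ints returns int

float, list, int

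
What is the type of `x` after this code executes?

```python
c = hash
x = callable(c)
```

callable() returns bool

bool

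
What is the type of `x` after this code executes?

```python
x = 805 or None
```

'or' returns first truthy value

int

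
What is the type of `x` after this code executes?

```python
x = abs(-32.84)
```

abs() of float returns float

float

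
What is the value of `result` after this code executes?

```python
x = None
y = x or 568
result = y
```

x = None; y = 568; result = 568

568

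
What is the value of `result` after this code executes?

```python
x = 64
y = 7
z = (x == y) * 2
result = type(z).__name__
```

x is int; y is int; z is int; result = 'int'

'int'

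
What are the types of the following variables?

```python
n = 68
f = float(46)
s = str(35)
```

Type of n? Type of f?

n is assigned a bare integer (no decimal point), so it is an int; f is assigned the result of calling float(), which returns a float

int, float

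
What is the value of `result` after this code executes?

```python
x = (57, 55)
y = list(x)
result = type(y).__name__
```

x is tuple; y is list; result = 'list'

'list'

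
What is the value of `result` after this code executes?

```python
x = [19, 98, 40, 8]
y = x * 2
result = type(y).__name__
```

x is list; y is list; result = 'list'

'list'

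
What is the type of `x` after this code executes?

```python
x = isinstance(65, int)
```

isinstance() returns bool

bool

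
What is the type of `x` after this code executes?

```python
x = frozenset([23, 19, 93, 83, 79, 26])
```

frozenset() returns frozenset

frozenset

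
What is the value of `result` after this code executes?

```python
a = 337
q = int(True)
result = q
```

a = 337; q = 1; result = 1

1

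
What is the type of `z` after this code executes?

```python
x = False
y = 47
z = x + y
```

bool + int = int (bool is subclass of int)

int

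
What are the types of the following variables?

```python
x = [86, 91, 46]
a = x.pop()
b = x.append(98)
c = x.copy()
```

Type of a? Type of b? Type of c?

pop() returns element; append() returns None; copy() returns list

int, NoneType, list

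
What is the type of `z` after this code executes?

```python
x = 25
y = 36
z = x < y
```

Comparison returns bool

bool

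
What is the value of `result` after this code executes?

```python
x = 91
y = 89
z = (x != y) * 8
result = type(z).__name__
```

x is int; y is int; z is int; result = 'int'

'int'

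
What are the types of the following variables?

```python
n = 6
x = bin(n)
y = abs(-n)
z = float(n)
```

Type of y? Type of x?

abs() of int returns int; bin() returns str

int, str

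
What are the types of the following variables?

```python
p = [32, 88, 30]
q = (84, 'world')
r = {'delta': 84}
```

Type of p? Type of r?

p is assigned a list literal (square brackets); r is assigned a dict literal ({key: value})

list, dict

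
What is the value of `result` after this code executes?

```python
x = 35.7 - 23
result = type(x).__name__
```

x is float; result = 'float'

'float'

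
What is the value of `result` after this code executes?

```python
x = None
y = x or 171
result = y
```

x = None; y = 171; result = 171

171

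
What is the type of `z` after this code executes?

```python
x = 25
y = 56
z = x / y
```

int / int = float

float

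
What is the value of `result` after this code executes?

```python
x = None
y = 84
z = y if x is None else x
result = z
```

x = None; y = 84; z = 84; result = 84

84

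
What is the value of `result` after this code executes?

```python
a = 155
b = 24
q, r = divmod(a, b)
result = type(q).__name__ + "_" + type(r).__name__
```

a is int; b is int; q is int; r is int; result = 'int_int'

'int_int'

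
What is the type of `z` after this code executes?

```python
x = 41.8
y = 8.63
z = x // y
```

float // float = float

float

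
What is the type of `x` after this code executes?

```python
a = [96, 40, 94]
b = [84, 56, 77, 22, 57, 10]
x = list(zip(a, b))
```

list(zip()) returns a list of tuples

list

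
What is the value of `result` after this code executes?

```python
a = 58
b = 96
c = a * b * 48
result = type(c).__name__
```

a is int; b is int; c is int; result = 'int'

'int'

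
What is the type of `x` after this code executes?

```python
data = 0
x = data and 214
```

'and' returns first falsy value (0 is int)

int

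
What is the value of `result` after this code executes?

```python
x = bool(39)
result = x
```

x = True; result = True

True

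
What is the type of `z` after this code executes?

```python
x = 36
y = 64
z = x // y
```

int // int = int

int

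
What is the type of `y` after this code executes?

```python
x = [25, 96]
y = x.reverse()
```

list.reverse() returns None

NoneType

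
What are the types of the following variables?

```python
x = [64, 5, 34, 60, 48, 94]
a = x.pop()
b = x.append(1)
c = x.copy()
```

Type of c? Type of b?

copy() returns list; append() returns None

list, NoneType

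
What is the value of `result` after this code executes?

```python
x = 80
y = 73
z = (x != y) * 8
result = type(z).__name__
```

x is int; y is int; z is int; result = 'int'

'int'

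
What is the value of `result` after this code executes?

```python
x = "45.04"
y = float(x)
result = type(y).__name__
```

x is str; y is float; result = 'float'

'float'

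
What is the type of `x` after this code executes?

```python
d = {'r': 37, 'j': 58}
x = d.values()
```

.values() returns dict_values view

dict_values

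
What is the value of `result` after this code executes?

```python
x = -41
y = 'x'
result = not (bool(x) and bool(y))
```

x = -41; y = 'x'; result = False

False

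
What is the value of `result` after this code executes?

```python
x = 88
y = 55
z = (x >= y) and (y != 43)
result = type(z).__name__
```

x is int; y is int; z is bool; result = 'bool'

'bool'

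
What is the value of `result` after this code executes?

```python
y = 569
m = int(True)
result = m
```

y = 569; m = 1; result = 1

1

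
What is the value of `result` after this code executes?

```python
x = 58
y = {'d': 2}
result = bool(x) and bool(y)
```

x = 58; y = {'d': 2}; result = True

True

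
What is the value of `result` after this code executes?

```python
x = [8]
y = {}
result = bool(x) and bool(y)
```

x = [8]; y = {}; result = False

False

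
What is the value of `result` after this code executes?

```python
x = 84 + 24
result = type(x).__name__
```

x is int; result = 'int'

'int'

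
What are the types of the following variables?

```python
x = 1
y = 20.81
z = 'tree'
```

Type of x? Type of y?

x is assigned a bare integer (no decimal point), so it is an int; y is assigned a number with a decimal point, so it is a float

int, float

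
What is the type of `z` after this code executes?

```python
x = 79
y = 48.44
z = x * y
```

int * float = float

float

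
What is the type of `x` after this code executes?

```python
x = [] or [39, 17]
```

'or' returns first truthy value (list)

list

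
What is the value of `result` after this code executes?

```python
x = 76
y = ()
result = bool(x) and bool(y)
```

x = 76; y = (); result = False

False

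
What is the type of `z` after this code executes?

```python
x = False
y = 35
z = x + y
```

bool + int = int (bool is subclass of int)

int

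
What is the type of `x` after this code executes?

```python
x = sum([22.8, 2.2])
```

sum() of floats returns float

float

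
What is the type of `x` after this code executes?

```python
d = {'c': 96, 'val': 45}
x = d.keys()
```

.keys() returns dict_keys view

dict_keys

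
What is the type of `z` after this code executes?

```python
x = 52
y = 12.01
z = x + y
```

int + float = float

float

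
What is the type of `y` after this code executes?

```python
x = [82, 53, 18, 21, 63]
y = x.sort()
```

list.sort() returns None (mutates in place)

NoneType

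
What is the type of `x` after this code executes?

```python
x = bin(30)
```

bin() returns str representation

str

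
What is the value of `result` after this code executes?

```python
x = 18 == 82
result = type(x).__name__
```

x is bool; result = 'bool'

'bool'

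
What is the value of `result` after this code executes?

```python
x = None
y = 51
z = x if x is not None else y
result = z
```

x = None; y = 51; z = 51; result = 51

51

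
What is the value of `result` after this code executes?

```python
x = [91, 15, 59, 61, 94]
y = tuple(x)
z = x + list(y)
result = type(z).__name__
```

x is list; y is tuple; z is list; result = 'list'

'list'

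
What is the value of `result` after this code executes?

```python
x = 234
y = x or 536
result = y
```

x = 234; y = 234; result = 234

234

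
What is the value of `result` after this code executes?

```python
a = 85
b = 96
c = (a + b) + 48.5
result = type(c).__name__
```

a is int; b is int; c is float; result = 'float'

'float'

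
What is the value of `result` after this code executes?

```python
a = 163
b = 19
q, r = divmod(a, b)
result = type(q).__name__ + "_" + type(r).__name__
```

a is int; b is int; q is int; r is int; result = 'int_int'

'int_int'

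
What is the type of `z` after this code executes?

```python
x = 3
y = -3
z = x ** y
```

int ** negative = float

float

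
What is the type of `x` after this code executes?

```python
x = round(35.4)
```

round() with no decimal places returns int

int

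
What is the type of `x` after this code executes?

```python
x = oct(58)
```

oct() returns str representation

str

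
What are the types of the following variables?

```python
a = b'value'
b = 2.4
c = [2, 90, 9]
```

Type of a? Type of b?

a is assigned a bytes literal (b'...' prefix); b is assigned a number with a decimal point, so it is a float

bytes, float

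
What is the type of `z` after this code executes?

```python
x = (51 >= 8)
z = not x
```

'not' returns bool

bool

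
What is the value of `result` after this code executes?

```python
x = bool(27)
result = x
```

x = True; result = True

True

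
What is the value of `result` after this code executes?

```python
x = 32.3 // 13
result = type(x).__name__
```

x is float; result = 'float'

'float'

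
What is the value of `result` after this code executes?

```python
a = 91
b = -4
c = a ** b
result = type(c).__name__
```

a is int; b is int; c is float; result = 'float'

'float'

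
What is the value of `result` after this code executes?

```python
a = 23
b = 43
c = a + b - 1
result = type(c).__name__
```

a is int; b is int; c is int; result = 'int'

'int'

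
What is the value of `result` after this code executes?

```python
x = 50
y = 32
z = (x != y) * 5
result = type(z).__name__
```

x is int; y is int; z is int; result = 'int'

'int'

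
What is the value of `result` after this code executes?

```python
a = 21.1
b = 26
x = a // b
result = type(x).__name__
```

a is float; b is int; x is float; result = 'float'

'float'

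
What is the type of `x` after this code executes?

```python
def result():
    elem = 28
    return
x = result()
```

Bare return returns None

NoneType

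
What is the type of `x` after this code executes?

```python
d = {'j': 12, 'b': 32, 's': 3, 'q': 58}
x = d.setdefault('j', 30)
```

dict.setdefault() returns the (existing or default) value

int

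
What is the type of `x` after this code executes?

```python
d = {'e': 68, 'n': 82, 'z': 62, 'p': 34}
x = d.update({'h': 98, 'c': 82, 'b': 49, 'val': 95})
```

dict.update() returns None

NoneType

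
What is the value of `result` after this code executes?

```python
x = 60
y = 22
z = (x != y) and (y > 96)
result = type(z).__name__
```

x is int; y is int; z is bool; result = 'bool'

'bool'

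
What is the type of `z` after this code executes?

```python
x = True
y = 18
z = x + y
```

bool + int = int (bool is subclass of int)

int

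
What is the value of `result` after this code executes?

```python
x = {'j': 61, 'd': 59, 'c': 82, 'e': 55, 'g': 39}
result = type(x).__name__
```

x is dict; result = 'dict'

'dict'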